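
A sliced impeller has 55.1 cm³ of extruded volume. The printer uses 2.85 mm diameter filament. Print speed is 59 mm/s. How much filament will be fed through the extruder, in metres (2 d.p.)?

A = π r² = π × 1.425² = 6.3794 mm².
L = 55100 mm³ / 6.3794 mm² = 8637.18 mm, i.e. 8.64 m.

8.64 m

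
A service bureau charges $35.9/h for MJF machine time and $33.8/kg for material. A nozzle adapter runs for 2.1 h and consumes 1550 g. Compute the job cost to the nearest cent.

$127.78

Machine cost = 35.9 × 2.1 = $75.39.
Feedstock cost = 33.8 × 1550/1000 = $52.39.
Job cost: 75.39 + 52.39 = $127.78.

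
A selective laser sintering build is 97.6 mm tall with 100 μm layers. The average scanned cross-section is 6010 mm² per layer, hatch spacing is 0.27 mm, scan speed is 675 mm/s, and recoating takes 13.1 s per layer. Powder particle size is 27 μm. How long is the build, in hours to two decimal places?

Number of layers: 97.6 / 0.1 → 976 (rounded up).
Hatch length per layer = 6010 / 0.27, so 22259.3 mm.
Scan time per layer: 22259.3 / 675 → 32.9767 s.
Layer cycle = 32.9767 + 13.1 = 46.0767 s.
976 layers × 46.0767 s/layer = 44970.8592 s, i.e. 12.49 hours.

12.49 hours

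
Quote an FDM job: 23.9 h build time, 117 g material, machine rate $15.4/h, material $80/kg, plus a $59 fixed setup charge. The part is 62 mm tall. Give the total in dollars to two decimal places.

Machine cost: 15.4 × 23.9 → $368.06.
Material cost = 80 × 117/1000 = $9.36.
Total = 368.06 + 9.36 + 59 = $436.42.

$436.42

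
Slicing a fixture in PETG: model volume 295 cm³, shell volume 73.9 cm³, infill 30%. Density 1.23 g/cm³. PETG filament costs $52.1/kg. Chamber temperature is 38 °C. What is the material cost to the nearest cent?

$8.99

Interior volume: 295 − 73.9 → 221.1 cm³.
Deposited infill = 0.30 × 221.1 = 66.33 cm³.
Total extruded = 73.9 + 66.33, so 140.23 cm³.
Mass = 140.23 × 1.23 = 172.4829 g.
At $52.1/kg: 172.4829/1000 × 52.1 = $8.99.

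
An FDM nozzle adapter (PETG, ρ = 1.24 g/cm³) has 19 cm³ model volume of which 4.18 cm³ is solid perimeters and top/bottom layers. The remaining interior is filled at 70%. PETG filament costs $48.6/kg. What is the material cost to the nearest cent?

$0.88

Interior volume = 19 − 4.18, so 14.82 cm³.
Infill deposited = 0.70 × 14.82 = 10.374 cm³.
Total extruded = 4.18 + 10.374 = 14.554 cm³.
Mass = 14.554 × 1.24 = 18.04696 g.
Cost = 18.04696 g / 1000 × $48.6/kg = $0.88.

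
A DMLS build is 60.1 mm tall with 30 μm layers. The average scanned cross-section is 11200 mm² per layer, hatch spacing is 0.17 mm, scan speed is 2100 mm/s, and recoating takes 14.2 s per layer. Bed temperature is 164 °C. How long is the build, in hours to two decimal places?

25.37 hours

Number of layers: 60.1 / 0.03 → 2004 (rounded up).
Hatch length per layer = 11200 / 0.17, so 65882.4 mm.
Laser time per layer: 65882.4 / 2100 → 31.3726 s.
Time per layer = 31.3726 + 14.2 = 45.5726 s.
Total: 2004 × 45.5726 s = 91327.4904 s → 25.37 hours.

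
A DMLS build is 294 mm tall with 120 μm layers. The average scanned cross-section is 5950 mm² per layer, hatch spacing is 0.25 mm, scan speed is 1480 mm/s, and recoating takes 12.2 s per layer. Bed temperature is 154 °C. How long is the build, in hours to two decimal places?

Layer count = ceil(294 / 0.12) = 2450.
Scan path per layer = 5950 / 0.25 = 23800 mm.
Laser time per layer: 23800 / 1480 → 16.0811 s.
Per-layer time = 16.0811 + 12.2 = 28.2811 s.
Build time = 2450 × 28.2811 = 69288.695 s = 19.25 hours.

19.25 hours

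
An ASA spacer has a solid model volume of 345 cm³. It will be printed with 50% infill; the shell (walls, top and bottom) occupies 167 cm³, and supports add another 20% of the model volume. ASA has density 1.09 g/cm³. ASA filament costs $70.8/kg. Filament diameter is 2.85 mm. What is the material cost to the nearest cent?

$25.08

Infill region = 345 − 167 = 178 cm³.
Infill deposited = 0.50 × 178 = 89 cm³.
Support = 0.20 × 345, so 69 cm³.
Total printed volume = 167 + 89 + 69 = 325 cm³.
Mass: 325 × 1.09 → 354.25 g.
Cost = 354.25 g / 1000 × $70.8/kg = $25.08.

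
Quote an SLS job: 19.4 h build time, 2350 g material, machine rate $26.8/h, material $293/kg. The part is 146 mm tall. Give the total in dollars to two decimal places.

Time charge = 26.8 × 19.4 = $519.92.
Material charge = 293 × 2350/1000 = $688.55.
Job cost: 519.92 + 688.55 = $1208.47.

$1208.47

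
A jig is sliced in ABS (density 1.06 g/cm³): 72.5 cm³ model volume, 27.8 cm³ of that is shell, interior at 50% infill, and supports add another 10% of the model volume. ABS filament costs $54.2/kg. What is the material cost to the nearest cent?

Infill region: 72.5 − 27.8 → 44.7 cm³.
Deposited infill = 0.50 × 44.7 = 22.35 cm³.
Support = 0.10 × 72.5, so 7.25 cm³.
Deposited volume: 27.8 + 22.35 + 7.25 → 57.4 cm³.
Mass: 57.4 × 1.06 → 60.844 g.
At $54.2/kg: 60.844/1000 × 54.2 = $3.30.

$3.30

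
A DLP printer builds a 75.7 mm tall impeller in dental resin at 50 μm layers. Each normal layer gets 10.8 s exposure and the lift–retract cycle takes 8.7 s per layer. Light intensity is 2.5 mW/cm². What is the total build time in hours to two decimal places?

Number of layers: 75.7 / 0.05 → 1514 (rounded up).
Cycle time = 10.8 + 8.7 = 19.5 s.
Total = 1514 × 19.5 = 29523 s = 8.20 hours.

8.20 hours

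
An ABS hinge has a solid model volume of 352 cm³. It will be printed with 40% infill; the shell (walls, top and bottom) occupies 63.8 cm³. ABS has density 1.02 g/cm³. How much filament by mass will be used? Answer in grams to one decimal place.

Infill region = 352 − 63.8, so 288.2 cm³.
Infill deposited = 0.40 × 288.2, so 115.28 cm³.
Total extruded = 63.8 + 115.28 = 179.08 cm³.
Mass = 179.08 × 1.02, so 182.6616 g.

182.7 g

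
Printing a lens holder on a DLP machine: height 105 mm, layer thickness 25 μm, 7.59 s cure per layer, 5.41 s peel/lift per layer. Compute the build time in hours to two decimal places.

Layer count = ceil(105 / 0.025) = 4200.
Cycle time = 7.59 + 5.41, so 13 s.
Build time: 4200 × 13 s = 54600 s, i.e. 15.17 hours.

15.17 hours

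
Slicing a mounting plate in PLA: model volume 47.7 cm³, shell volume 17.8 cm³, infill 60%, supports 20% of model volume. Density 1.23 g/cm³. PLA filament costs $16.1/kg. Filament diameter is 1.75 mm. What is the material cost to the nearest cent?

Interior volume = 47.7 − 17.8 = 29.9 cm³.
Deposited infill: 0.60 × 29.9 → 17.94 cm³.
Support = 0.20 × 47.7, so 9.54 cm³.
Deposited volume = 17.8 + 17.94 + 9.54 = 45.28 cm³.
Mass = 45.28 × 1.23 = 55.6944 g.
Cost = 55.6944 g / 1000 × $16.1/kg = $0.90.

$0.90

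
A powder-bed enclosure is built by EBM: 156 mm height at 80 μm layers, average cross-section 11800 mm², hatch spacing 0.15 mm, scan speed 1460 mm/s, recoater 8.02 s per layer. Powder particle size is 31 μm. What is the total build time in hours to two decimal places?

33.53 hours

Number of layers: 156 / 0.08 → 1950 (rounded up).
Per-layer scan distance = 11800 / 0.15, so 78666.7 mm.
Per-layer scan time = 78666.7 / 1460, so 53.8813 s.
Per-layer time = 53.8813 + 8.02, so 61.9013 s.
Build time = 1950 × 61.9013 = 120707.535 s = 33.53 hours.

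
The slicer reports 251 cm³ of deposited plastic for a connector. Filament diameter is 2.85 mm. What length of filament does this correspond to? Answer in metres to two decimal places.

39.35 m

Cross-section of 2.85 mm filament: π·(2.85/2)² = 6.3794 mm².
L = 251000 mm³ / 6.3794 mm² = 39345.39 mm, i.e. 39.35 m.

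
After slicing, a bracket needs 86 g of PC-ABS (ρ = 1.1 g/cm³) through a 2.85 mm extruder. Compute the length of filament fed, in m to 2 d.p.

Volume = 86 g / 1.1 g·cm⁻³ = 78.1818 cm³ = 78181.8 mm³.
A = π r² = π × 1.425² = 6.3794 mm².
L = V/A = 78181.8/6.3794 = 12255.35 mm → 12.26 m.

12.26 m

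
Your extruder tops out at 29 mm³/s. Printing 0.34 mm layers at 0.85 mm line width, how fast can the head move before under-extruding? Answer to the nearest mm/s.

100 mm/s

A = 0.34 × 0.85 = 0.289 mm².
Max speed = 29 / 0.289 = 100.35 ≈ 100 mm/s.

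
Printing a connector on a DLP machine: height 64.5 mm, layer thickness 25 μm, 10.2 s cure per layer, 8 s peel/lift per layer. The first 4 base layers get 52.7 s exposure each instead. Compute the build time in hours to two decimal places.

13.09 hours

Layers = ⌈64.5/0.025⌉ = 2580.
Burn-in layers = 4 × (52.7 + 8), so 242.8 s.
Normal layers = 2576 × (10.2 + 8), so 46883.2 s.
Total = 242.8 + 46883.2 = 47126 s = 13.09 hours.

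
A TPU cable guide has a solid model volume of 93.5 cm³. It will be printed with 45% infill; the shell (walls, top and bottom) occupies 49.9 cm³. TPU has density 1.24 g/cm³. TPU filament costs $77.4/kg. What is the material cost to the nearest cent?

Infill region: 93.5 − 49.9 → 43.6 cm³.
Deposited infill = 0.45 × 43.6, so 19.62 cm³.
Total printed volume = 49.9 + 19.62, so 69.52 cm³.
Mass: 69.52 × 1.24 → 86.2048 g.
At $77.4/kg: 86.2048/1000 × 77.4 = $6.67.

$6.67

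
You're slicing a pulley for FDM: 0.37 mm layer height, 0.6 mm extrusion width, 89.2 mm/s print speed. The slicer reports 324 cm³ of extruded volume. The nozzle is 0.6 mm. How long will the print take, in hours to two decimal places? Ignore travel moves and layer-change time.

Extrusion cross-section = 0.37 × 0.6, so 0.222 mm².
Path length: 324000 mm³ / 0.222 mm² → 1459459.5 mm.
Extrusion time: 1459459.5 / 89.2 → 16361.7 s.
16361.7 s = 4.54 hours.

4.54 hours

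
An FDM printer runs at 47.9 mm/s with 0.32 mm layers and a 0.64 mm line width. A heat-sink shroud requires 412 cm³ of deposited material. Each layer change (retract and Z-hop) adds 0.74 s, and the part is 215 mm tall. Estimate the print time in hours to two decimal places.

11.80 hours

Bead cross-section: 0.32 × 0.64 → 0.2048 mm².
Toolpath length = 412 cm³ / 0.2048 mm² = 412000 / 0.2048 = 2011718.8 mm.
Time extruding: 2011718.8 / 47.9 → 41998.3 s.
Number of layers: 215 / 0.32 → 672 (rounded up).
Non-print overhead = 672 × 0.74 = 497.28 s.
Altogether 41998.3 + 497.28 = 42495.58 s, i.e. 11.80 hours.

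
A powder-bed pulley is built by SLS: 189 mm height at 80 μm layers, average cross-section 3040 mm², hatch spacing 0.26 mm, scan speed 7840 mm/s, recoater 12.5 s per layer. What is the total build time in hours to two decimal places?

9.18 hours

Number of layers: 189 / 0.08 → 2363 (rounded up).
Scan path per layer = 3040 / 0.26, so 11692.3 mm.
Laser time per layer = 11692.3 / 7840, so 1.4914 s.
Per-layer time: 1.4914 + 12.5 → 13.9914 s.
2363 layers × 13.9914 s/layer = 33061.6782 s, i.e. 9.18 hours.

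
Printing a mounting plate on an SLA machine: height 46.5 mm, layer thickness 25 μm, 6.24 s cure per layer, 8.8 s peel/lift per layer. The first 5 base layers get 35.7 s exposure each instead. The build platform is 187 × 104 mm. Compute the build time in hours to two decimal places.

Layer count = ceil(46.5 / 0.025) = 1860.
Burn-in layers: 5 × (35.7 + 8.8) → 222.5 s.
Remaining layers = 1855 × (6.24 + 8.8) = 27899.2 s.
Total = 222.5 + 27899.2 = 28121.7 s = 7.81 hours.

7.81 hours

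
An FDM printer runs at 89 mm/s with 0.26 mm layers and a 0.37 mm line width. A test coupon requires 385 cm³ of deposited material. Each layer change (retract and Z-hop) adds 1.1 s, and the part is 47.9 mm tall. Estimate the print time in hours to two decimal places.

Line area = 0.26 × 0.37 = 0.0962 mm².
Total extruded path = 385000/0.0962 = 4002079 mm.
Print-move time: 4002079 / 89 → 44967.2 s.
Number of layers: 47.9 / 0.26 → 185 (rounded up).
Non-print overhead = 185 × 1.1 = 203.5 s.
Total = 44967.2 + 203.5 = 45170.7 s = 12.55 hours.

12.55 hours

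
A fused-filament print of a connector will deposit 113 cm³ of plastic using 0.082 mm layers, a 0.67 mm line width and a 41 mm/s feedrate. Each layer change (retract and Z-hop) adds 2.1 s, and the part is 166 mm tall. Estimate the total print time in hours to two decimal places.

15.12 hours

Line area = 0.082 × 0.67 = 0.05494 mm².
Total extruded path = 113000/0.05494 = 2056789.2 mm.
Extrusion time: 2056789.2 / 41 → 50165.6 s.
Number of layers: 166 / 0.082 → 2025 (rounded up).
Layer-change overhead = 2025 × 2.1, so 4252.5 s.
Total = 50165.6 + 4252.5 = 54418.1 s = 15.12 hours.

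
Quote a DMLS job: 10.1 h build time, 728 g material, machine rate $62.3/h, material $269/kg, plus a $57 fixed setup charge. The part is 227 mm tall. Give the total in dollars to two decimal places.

Machine cost = 62.3 × 10.1 = $629.23.
Feedstock cost: 269 × 728/1000 → $195.832.
Total = 629.23 + 195.832 + 57 = 882.062 ≈ $882.06.

$882.06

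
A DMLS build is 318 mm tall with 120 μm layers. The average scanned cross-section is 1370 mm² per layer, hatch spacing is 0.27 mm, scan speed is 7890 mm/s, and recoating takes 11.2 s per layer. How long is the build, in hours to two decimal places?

Number of layers: 318 / 0.12 → 2650 (rounded up).
Scan path per layer: 1370 / 0.27 → 5074.1 mm.
Per-layer scan time: 5074.1 / 7890 → 0.6431 s.
Per-layer time: 0.6431 + 11.2 → 11.8431 s.
2650 layers × 11.8431 s/layer = 31384.215 s, i.e. 8.72 hours.

8.72 hours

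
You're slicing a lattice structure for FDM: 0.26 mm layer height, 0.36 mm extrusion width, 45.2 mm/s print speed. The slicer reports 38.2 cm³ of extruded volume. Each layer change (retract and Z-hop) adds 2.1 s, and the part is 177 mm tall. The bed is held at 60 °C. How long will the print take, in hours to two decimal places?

Extrusion cross-section = 0.26 × 0.36 = 0.0936 mm².
Total extruded path = 38200/0.0936 = 408119.7 mm.
Print-move time: 408119.7 / 45.2 → 9029.2 s.
Layer count = ceil(177 / 0.26) = 681.
Layer-change overhead = 681 × 2.1 = 1430.1 s.
Altogether 9029.2 + 1430.1 = 10459.3 s, i.e. 2.91 hours.

2.91 hours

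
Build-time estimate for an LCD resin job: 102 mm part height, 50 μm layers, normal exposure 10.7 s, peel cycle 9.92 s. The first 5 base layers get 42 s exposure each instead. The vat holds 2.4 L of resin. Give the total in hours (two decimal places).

Number of layers: 102 / 0.05 → 2040 (rounded up).
Base layers = 5 × (42 + 9.92) = 259.6 s.
Normal layers: 2035 × (10.7 + 9.92) → 41961.7 s.
Total = 259.6 + 41961.7 = 42221.3 s = 11.73 hours.

11.73 hours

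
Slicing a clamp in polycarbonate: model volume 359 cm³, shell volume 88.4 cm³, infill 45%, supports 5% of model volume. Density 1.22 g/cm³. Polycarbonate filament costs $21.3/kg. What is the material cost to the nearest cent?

Volume inside the shell = 359 − 88.4, so 270.6 cm³.
Infill deposited = 0.45 × 270.6, so 121.77 cm³.
Support = 0.05 × 359, so 17.95 cm³.
Total extruded: 88.4 + 121.77 + 17.95 → 228.12 cm³.
Mass: 228.12 × 1.22 → 278.3064 g.
At $21.3/kg: 278.3064/1000 × 21.3 = $5.93.

$5.93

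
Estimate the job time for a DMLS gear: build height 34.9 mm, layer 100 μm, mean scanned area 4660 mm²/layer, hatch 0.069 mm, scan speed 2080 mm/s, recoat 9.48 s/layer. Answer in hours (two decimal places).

4.07 hours

Layers = ⌈34.9/0.1⌉ = 349.
Per-layer scan distance = 4660 / 0.069 = 67536.2 mm.
Per-layer scan time = 67536.2 / 2080, so 32.4693 s.
Time per layer: 32.4693 + 9.48 → 41.9493 s.
Build time = 349 × 41.9493 = 14640.3057 s = 4.07 hours.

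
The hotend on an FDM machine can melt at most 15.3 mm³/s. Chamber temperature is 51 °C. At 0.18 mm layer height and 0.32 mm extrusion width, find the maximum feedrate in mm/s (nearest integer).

Bead cross-section = 0.18 × 0.32, so 0.0576 mm².
v_max = Q/A = 15.3/0.0576 = 265.63 mm/s → 266 mm/s.

266 mm/s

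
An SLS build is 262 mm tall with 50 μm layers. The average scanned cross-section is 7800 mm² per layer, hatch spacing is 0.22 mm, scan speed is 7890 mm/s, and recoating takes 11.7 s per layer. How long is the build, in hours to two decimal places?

Number of layers: 262 / 0.05 → 5240 (rounded up).
Per-layer scan distance: 7800 / 0.22 → 35454.5 mm.
Laser time per layer: 35454.5 / 7890 → 4.4936 s.
Time per layer = 4.4936 + 11.7 = 16.1936 s.
Build time = 5240 × 16.1936 = 84854.464 s = 23.57 hours.

23.57 hours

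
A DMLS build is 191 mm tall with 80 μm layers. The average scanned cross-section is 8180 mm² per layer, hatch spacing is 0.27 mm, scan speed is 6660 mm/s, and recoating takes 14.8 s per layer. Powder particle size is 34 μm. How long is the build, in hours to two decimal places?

Number of layers: 191 / 0.08 → 2388 (rounded up).
Hatch length per layer = 8180 / 0.27, so 30296.3 mm.
Scan time per layer: 30296.3 / 6660 → 4.549 s.
Layer cycle: 4.549 + 14.8 → 19.349 s.
Total: 2388 × 19.349 s = 46205.412 s → 12.83 hours.

12.83 hours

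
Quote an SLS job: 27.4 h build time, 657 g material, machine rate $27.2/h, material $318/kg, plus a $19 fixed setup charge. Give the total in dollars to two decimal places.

$973.21

Machine-time cost = 27.2 × 27.4 = $745.28.
Material charge = 318 × 657/1000 = $208.926.
Adding setup: 745.28 + 208.926 + 19 → 973.206 ≈ $973.21.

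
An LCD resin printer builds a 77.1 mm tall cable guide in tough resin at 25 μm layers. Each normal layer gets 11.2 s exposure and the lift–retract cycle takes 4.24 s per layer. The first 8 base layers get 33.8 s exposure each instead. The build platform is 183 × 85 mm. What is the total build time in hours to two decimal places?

13.28 hours

Layers = ⌈77.1/0.025⌉ = 3084.
Base layers = 8 × (33.8 + 4.24) = 304.32 s.
Regular layers: 3076 × (11.2 + 4.24) → 47493.44 s.
Sum: 304.32 + 47493.44 = 47797.76 s → 13.28 hours.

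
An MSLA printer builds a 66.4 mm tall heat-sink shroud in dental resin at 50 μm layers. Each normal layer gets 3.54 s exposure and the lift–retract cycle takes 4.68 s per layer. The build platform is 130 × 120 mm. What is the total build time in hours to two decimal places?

Layers = ⌈66.4/0.05⌉ = 1328.
Cycle time: 3.54 + 4.68 → 8.22 s.
Total = 1328 × 8.22 = 10916.16 s = 3.03 hours.

3.03 hours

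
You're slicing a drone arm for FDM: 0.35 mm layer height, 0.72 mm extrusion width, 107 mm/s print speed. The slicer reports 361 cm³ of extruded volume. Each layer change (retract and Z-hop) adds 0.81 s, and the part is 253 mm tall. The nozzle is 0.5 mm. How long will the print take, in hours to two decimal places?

3.88 hours

Bead cross-section = 0.35 × 0.72, so 0.252 mm².
Total extruded path = 361000/0.252 = 1432539.7 mm.
Extrusion time = 1432539.7 / 107 = 13388.2 s.
Number of layers: 253 / 0.35 → 723 (rounded up).
Z-hop total = 723 × 0.81 = 585.63 s.
Total = 13388.2 + 585.63 = 13973.83 s = 3.88 hours.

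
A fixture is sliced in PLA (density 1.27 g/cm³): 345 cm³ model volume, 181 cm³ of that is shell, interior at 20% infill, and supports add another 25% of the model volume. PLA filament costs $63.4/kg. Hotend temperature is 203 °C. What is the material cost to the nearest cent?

$24.16

Volume inside the shell: 345 − 181 → 164 cm³.
Infill deposited = 0.20 × 164 = 32.8 cm³.
Support = 0.25 × 345 = 86.25 cm³.
Deposited volume = 181 + 32.8 + 86.25 = 300.05 cm³.
Mass: 300.05 × 1.27 → 381.0635 g.
Cost = 381.0635 g / 1000 × $63.4/kg = $24.16.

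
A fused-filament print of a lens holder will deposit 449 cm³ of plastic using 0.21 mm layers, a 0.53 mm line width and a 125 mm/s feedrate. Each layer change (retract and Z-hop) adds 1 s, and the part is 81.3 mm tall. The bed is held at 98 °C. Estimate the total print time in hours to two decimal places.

9.07 hours

Bead cross-section = 0.21 × 0.53, so 0.1113 mm².
Total extruded path = 449000/0.1113 = 4034142 mm.
Print-move time = 4034142 / 125 = 32273.1 s.
Layer count = ceil(81.3 / 0.21) = 388.
Layer-change overhead: 388 × 1 → 388 s.
Altogether 32273.1 + 388 = 32661.1 s, i.e. 9.07 hours.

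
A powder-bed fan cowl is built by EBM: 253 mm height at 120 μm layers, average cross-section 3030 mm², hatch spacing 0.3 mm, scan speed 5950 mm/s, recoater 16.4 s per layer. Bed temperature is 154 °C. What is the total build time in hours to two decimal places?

10.60 hours

Layers = ⌈253/0.12⌉ = 2109.
Scan path per layer = 3030 / 0.3 = 10100 mm.
Scan time per layer: 10100 / 5950 → 1.6975 s.
Per-layer time = 1.6975 + 16.4, so 18.0975 s.
Total: 2109 × 18.0975 s = 38167.6275 s → 10.60 hours.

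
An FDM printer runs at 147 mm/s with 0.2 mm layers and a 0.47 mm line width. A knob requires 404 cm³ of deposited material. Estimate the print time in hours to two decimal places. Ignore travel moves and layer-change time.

Extrusion cross-section = 0.2 × 0.47 = 0.094 mm².
Total extruded path = 404000/0.094 = 4297872.3 mm.
Print-move time: 4297872.3 / 147 → 29237.2 s.
29237.2 s = 8.12 hours.

8.12 hours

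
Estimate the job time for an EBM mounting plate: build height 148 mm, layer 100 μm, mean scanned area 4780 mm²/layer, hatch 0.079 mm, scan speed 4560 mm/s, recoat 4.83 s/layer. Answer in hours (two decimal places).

7.44 hours

Layer count = ceil(148 / 0.1) = 1480.
Hatch length per layer = 4780 / 0.079 = 60506.3 mm.
Per-layer scan time = 60506.3 / 4560 = 13.2689 s.
Time per layer: 13.2689 + 4.83 → 18.0989 s.
Total: 1480 × 18.0989 s = 26786.372 s → 7.44 hours.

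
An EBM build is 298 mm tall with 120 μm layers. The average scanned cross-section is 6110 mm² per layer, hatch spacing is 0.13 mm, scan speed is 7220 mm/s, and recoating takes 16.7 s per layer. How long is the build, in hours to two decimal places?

16.01 hours

Layer count = ceil(298 / 0.12) = 2484.
Per-layer scan distance = 6110 / 0.13, so 47000 mm.
Beam time per layer: 47000 / 7220 → 6.5097 s.
Layer cycle = 6.5097 + 16.7 = 23.2097 s.
2484 layers × 23.2097 s/layer = 57652.8948 s, i.e. 16.01 hours.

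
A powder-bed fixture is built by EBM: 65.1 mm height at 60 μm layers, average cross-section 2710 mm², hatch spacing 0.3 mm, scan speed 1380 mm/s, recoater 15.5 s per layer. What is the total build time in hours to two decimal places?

6.64 hours

Number of layers: 65.1 / 0.06 → 1085 (rounded up).
Per-layer scan distance = 2710 / 0.3, so 9033.3 mm.
Per-layer scan time: 9033.3 / 1380 → 6.5459 s.
Layer cycle: 6.5459 + 15.5 → 22.0459 s.
Total: 1085 × 22.0459 s = 23919.8015 s → 6.64 hours.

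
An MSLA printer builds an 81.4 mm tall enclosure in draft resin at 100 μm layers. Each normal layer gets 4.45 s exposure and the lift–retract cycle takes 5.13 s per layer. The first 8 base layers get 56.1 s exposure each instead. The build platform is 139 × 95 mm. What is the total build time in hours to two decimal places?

2.28 hours

Number of layers: 81.4 / 0.1 → 814 (rounded up).
Burn-in layers = 8 × (56.1 + 5.13) = 489.84 s.
Normal layers = 806 × (4.45 + 5.13), so 7721.48 s.
Sum: 489.84 + 7721.48 = 8211.32 s → 2.28 hours.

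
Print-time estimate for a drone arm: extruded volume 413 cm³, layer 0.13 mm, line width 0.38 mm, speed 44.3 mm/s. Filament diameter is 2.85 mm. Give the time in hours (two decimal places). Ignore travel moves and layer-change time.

Extrusion cross-section = 0.13 × 0.38 = 0.0494 mm².
Toolpath length = 413 cm³ / 0.0494 mm² = 413000 / 0.0494 = 8360323.9 mm.
Extrusion time: 8360323.9 / 44.3 → 188720.6 s.
In the requested units: 188720.6 s = 52.42 hours.

52.42 hours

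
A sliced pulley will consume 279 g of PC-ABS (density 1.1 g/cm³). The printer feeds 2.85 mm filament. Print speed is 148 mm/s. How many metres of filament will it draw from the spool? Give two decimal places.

Volume = 279 g / 1.1 g·cm⁻³ = 253.6364 cm³ = 253636.4 mm³.
Filament cross-section = π × (2.85/2)² = 6.3794 mm².
Length = 253636.4 / 6.3794 = 39758.66 mm = 39.76 m.

39.76 m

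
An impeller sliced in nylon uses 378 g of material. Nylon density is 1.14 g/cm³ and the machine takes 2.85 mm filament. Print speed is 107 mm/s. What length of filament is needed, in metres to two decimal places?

51.98 m

Volume = 378 g / 1.14 g·cm⁻³ = 331.5789 cm³ = 331578.9 mm³.
Filament cross-section = π × (2.85/2)² = 6.3794 mm².
Length = 331578.9 / 6.3794 = 51976.5 mm = 51.98 m.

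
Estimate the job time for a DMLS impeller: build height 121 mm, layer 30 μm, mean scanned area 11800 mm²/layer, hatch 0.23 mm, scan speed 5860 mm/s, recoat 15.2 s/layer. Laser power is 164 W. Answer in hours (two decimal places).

Layers = ⌈121/0.03⌉ = 4034.
Per-layer scan distance: 11800 / 0.23 → 51304.3 mm.
Laser time per layer = 51304.3 / 5860 = 8.755 s.
Per-layer time: 8.755 + 15.2 → 23.955 s.
Build time = 4034 × 23.955 = 96634.47 s = 26.84 hours.

26.84 hours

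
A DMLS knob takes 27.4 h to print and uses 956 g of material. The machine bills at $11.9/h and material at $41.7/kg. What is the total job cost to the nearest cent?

$365.93

Machine-time cost: 11.9 × 27.4 → $326.06.
Material cost: 41.7 × 956/1000 → $39.8652.
Total = 326.06 + 39.8652 = 365.9252 ≈ $365.93.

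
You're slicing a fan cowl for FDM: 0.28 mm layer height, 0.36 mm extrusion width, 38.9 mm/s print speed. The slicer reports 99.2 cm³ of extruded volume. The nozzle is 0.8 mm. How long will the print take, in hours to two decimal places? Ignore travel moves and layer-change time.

Extrusion cross-section = 0.28 × 0.36, so 0.1008 mm².
Total extruded path = 99200/0.1008 = 984127 mm.
Print-move time: 984127 / 38.9 → 25298.9 s.
In the requested units: 25298.9 s = 7.03 hours.

7.03 hours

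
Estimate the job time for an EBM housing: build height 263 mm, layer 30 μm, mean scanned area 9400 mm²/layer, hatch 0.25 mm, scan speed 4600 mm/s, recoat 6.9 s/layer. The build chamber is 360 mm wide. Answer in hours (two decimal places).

36.71 hours

Layers = ⌈263/0.03⌉ = 8767.
Per-layer scan distance = 9400 / 0.25, so 37600 mm.
Scan time per layer: 37600 / 4600 → 8.1739 s.
Time per layer = 8.1739 + 6.9, so 15.0739 s.
8767 layers × 15.0739 s/layer = 132152.8813 s, i.e. 36.71 hours.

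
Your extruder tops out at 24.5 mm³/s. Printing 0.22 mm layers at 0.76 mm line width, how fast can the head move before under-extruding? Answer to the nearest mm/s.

Bead cross-section: 0.22 × 0.76 → 0.1672 mm².
Max speed = 24.5 / 0.1672 = 146.53 ≈ 147 mm/s.

147 mm/s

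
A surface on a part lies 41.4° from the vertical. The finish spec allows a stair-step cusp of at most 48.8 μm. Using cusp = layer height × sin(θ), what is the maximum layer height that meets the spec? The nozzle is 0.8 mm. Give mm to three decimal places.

0.074 mm

sin(41.4°) = 0.6613; t_max = 0.0488/0.6613 = 0.074 mm.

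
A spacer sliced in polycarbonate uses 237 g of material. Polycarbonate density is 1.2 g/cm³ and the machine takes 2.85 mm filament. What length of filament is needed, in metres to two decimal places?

Volume = 237 g / 1.2 g·cm⁻³ = 197.5 cm³ = 197500 mm³.
A = π r² = π × 1.425² = 6.3794 mm².
L = V/A = 197500/6.3794 = 30959.02 mm → 30.96 m.

30.96 m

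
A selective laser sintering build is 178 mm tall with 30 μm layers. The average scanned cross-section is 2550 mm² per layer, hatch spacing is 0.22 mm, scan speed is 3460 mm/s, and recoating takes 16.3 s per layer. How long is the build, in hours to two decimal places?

32.39 hours

Number of layers: 178 / 0.03 → 5934 (rounded up).
Hatch length per layer: 2550 / 0.22 → 11590.9 mm.
Scan time per layer = 11590.9 / 3460, so 3.35 s.
Time per layer = 3.35 + 16.3, so 19.65 s.
Total: 5934 × 19.65 s = 116603.1 s → 32.39 hours.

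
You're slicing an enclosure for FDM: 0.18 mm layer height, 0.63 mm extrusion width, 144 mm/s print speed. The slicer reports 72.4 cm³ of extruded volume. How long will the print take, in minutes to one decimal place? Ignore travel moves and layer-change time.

Bead cross-section = 0.18 × 0.63, so 0.1134 mm².
Path length: 72400 mm³ / 0.1134 mm² → 638448 mm.
Print-move time: 638448 / 144 → 4433.7 s.
In the requested units: 4433.7 s = 73.9 minutes.

73.9 minutes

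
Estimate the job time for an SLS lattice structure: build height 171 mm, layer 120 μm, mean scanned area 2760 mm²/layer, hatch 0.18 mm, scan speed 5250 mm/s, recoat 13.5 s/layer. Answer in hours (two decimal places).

Layers = ⌈171/0.12⌉ = 1425.
Hatch length per layer = 2760 / 0.18 = 15333.3 mm.
Scan time per layer = 15333.3 / 5250, so 2.9206 s.
Per-layer time = 2.9206 + 13.5 = 16.4206 s.
Build time = 1425 × 16.4206 = 23399.355 s = 6.50 hours.

6.50 hours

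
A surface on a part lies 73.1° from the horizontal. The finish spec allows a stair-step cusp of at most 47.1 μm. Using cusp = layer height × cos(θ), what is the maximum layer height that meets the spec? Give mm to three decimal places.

0.162 mm

cos(73.1°) = 0.2907; t_max = 0.0471/0.2907 = 0.162 mm.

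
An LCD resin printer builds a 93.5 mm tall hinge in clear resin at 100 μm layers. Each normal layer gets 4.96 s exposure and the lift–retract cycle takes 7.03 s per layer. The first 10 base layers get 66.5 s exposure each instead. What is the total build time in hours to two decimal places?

3.29 hours

Layer count = ceil(93.5 / 0.1) = 935.
Base layers = 10 × (66.5 + 7.03) = 735.3 s.
Remaining layers = 925 × (4.96 + 7.03) = 11090.75 s.
Total = 735.3 + 11090.75 = 11826.05 s = 3.29 hours.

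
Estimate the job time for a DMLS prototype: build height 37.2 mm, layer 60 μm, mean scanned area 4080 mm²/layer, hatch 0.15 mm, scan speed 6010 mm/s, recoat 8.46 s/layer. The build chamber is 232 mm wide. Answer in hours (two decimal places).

2.24 hours

Layers = ⌈37.2/0.06⌉ = 620.
Scan path per layer: 4080 / 0.15 → 27200 mm.
Laser time per layer: 27200 / 6010 → 4.5258 s.
Layer cycle = 4.5258 + 8.46 = 12.9858 s.
Total: 620 × 12.9858 s = 8051.196 s → 2.24 hours.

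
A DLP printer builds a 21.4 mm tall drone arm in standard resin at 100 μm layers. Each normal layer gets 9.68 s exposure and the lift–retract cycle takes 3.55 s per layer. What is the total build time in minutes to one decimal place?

Layer count = ceil(21.4 / 0.1) = 214.
Per-layer time: 9.68 + 3.55 → 13.23 s.
Build time: 214 × 13.23 s = 2831.22 s, i.e. 47.2 minutes.

47.2 minutes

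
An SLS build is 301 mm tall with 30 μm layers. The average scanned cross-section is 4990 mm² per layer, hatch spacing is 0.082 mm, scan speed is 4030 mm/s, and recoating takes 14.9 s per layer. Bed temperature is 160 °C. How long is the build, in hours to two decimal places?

Layers = ⌈301/0.03⌉ = 10034.
Per-layer scan distance = 4990 / 0.082 = 60853.7 mm.
Scan time per layer = 60853.7 / 4030 = 15.1002 s.
Time per layer = 15.1002 + 14.9, so 30.0002 s.
10034 layers × 30.0002 s/layer = 301022.0068 s, i.e. 83.62 hours.

83.62 hours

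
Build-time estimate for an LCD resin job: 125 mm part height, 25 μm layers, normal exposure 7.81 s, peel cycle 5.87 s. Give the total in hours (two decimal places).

19.00 hours

Number of layers: 125 / 0.025 → 5000 (rounded up).
Per-layer time = 7.81 + 5.87 = 13.68 s.
Total = 5000 × 13.68 = 68400 s = 19.00 hours.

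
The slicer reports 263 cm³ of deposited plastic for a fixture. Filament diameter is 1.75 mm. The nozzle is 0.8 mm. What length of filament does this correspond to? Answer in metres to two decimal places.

109.34 m

A = π r² = π × 0.875² = 2.4053 mm².
Length = 263 cm³ / 2.4053 mm² = 263000 / 2.4053 = 109341.87 mm = 109.34 m.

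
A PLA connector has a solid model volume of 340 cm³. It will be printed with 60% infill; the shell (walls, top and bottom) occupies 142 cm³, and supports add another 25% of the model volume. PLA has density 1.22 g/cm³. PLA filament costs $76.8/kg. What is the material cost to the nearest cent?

$32.40

Infill region = 340 − 142, so 198 cm³.
Deposited infill: 0.60 × 198 → 118.8 cm³.
Support = 0.25 × 340, so 85 cm³.
Total extruded: 142 + 118.8 + 85 → 345.8 cm³.
Mass = 345.8 × 1.22, so 421.876 g.
At $76.8/kg: 421.876/1000 × 76.8 = $32.40.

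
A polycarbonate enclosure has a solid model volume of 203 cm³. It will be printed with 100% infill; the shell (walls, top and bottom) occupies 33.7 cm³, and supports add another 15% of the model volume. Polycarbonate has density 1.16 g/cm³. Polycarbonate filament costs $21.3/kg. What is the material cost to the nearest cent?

Interior volume: 203 − 33.7 → 169.3 cm³.
Infill volume = 1.00 × 169.3, so 169.3 cm³.
Support = 0.15 × 203 = 30.45 cm³.
Total extruded: 33.7 + 169.3 + 30.45 → 233.45 cm³.
Mass = 233.45 × 1.16 = 270.802 g.
Cost = 270.802 g / 1000 × $21.3/kg = $5.77.

$5.77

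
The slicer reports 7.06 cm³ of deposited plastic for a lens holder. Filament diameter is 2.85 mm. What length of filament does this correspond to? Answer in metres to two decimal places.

Filament cross-section = π × (2.85/2)² = 6.3794 mm².
Length = 7.06 cm³ / 6.3794 mm² = 7060 / 6.3794 = 1106.69 mm = 1.11 m.

1.11 m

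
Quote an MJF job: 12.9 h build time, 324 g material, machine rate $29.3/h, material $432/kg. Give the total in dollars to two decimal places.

Machine cost = 29.3 × 12.9 = $377.97.
Feedstock cost: 432 × 324/1000 → $139.968.
Total = 377.97 + 139.968 = 517.938 ≈ $517.94.

$517.94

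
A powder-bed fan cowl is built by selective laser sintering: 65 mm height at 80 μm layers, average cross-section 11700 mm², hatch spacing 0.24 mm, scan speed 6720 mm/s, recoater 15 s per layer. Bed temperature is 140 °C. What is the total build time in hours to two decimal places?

Layer count = ceil(65 / 0.08) = 813.
Scan path per layer = 11700 / 0.24 = 48750 mm.
Per-layer scan time = 48750 / 6720, so 7.2545 s.
Per-layer time = 7.2545 + 15 = 22.2545 s.
Total: 813 × 22.2545 s = 18092.9085 s → 5.03 hours.

5.03 hours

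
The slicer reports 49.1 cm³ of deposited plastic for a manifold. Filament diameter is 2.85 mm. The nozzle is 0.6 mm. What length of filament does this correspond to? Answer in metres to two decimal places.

Cross-section of 2.85 mm filament: π·(2.85/2)² = 6.3794 mm².
Length = 49.1 cm³ / 6.3794 mm² = 49100 / 6.3794 = 7696.65 mm = 7.70 m.

7.70 m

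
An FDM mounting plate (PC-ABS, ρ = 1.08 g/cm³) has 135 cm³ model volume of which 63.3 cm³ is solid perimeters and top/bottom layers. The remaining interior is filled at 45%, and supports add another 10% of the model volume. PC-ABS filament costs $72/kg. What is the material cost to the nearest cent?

$8.48

Volume inside the shell = 135 − 63.3 = 71.7 cm³.
Infill volume: 0.45 × 71.7 → 32.265 cm³.
Support = 0.10 × 135 = 13.5 cm³.
Total extruded = 63.3 + 32.265 + 13.5 = 109.065 cm³.
Mass = 109.065 × 1.08 = 117.7902 g.
Cost = 117.7902 g / 1000 × $72/kg = $8.48.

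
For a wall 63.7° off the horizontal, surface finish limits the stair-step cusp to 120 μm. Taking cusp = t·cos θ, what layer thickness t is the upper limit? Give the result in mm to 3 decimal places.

cos(63.7°) = 0.4431; t_max = 0.12/0.4431 = 0.271 mm.

0.271 mm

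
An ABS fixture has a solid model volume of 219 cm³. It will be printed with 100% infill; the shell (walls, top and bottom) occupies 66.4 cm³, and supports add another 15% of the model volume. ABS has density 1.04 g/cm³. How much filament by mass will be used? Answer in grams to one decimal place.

Infill region = 219 − 66.4, so 152.6 cm³.
Deposited infill = 1.00 × 152.6 = 152.6 cm³.
Support = 0.15 × 219 = 32.85 cm³.
Total extruded: 66.4 + 152.6 + 32.85 → 251.85 cm³.
Mass = 251.85 × 1.04, so 261.924 g.

261.9 g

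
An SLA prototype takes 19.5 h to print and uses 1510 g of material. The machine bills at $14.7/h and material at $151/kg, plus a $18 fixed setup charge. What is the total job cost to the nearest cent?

$532.66

Time charge: 14.7 × 19.5 → $286.65.
Material cost = 151 × 1510/1000, so $228.01.
Adding setup: 286.65 + 228.01 + 18 → $532.66.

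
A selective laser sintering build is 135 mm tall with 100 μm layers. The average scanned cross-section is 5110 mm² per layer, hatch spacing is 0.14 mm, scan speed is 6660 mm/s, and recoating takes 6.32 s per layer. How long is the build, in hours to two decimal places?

4.43 hours

Number of layers: 135 / 0.1 → 1350 (rounded up).
Per-layer scan distance: 5110 / 0.14 → 36500 mm.
Per-layer scan time: 36500 / 6660 → 5.4805 s.
Per-layer time: 5.4805 + 6.32 → 11.8005 s.
Total: 1350 × 11.8005 s = 15930.675 s → 4.43 hours.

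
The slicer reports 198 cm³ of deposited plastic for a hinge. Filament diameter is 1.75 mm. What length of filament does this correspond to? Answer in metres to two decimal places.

82.32 m

Cross-section of 1.75 mm filament: π·(1.75/2)² = 2.4053 mm².
L = 198000 mm³ / 2.4053 mm² = 82318.21 mm, i.e. 82.32 m.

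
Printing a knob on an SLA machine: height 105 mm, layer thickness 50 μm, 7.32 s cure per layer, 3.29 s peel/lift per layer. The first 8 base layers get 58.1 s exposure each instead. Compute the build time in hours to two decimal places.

Layer count = ceil(105 / 0.05) = 2100.
Base layers = 8 × (58.1 + 3.29), so 491.12 s.
Normal layers: 2092 × (7.32 + 3.29) → 22196.12 s.
Sum: 491.12 + 22196.12 = 22687.24 s → 6.30 hours.

6.30 hours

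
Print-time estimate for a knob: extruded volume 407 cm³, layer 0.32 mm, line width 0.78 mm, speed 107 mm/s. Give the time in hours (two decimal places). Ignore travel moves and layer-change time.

4.23 hours

Bead cross-section = 0.32 × 0.78, so 0.2496 mm².
Total extruded path = 407000/0.2496 = 1630609 mm.
Print-move time = 1630609 / 107, so 15239.3 s.
15239.3 s = 4.23 hours.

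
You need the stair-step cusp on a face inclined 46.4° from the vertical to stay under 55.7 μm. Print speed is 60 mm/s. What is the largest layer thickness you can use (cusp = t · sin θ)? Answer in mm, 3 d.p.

sin(46.4°) = 0.7242; t_max = 0.0557/0.7242 = 0.077 mm.

0.077 mm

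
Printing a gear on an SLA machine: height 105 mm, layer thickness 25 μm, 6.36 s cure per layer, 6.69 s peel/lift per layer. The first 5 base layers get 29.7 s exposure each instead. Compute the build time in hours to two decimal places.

15.26 hours

Layer count = ceil(105 / 0.025) = 4200.
Base layers = 5 × (29.7 + 6.69) = 181.95 s.
Regular layers = 4195 × (6.36 + 6.69) = 54744.75 s.
Total = 181.95 + 54744.75 = 54926.7 s = 15.26 hours.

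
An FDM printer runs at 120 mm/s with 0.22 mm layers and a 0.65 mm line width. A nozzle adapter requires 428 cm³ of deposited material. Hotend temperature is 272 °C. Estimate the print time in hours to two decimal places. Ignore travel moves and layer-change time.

6.93 hours

Line area = 0.22 × 0.65 = 0.143 mm².
Path length: 428000 mm³ / 0.143 mm² → 2993007 mm.
Extrusion time = 2993007 / 120, so 24941.7 s.
In the requested units: 24941.7 s = 6.93 hours.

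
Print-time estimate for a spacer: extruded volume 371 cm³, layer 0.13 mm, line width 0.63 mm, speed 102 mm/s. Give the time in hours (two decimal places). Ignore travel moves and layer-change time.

12.34 hours

Bead cross-section = 0.13 × 0.63 = 0.0819 mm².
Path length: 371000 mm³ / 0.0819 mm² → 4529914.5 mm.
Extrusion time = 4529914.5 / 102, so 44410.9 s.
In the requested units: 44410.9 s = 12.34 hours.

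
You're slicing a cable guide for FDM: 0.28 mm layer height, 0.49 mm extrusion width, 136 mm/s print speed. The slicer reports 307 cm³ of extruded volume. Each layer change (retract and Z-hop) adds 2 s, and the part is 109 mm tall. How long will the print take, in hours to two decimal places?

4.79 hours

Bead cross-section: 0.28 × 0.49 → 0.1372 mm².
Path length: 307000 mm³ / 0.1372 mm² → 2237609.3 mm.
Time extruding: 2237609.3 / 136 → 16453 s.
Number of layers: 109 / 0.28 → 390 (rounded up).
Non-print overhead = 390 × 2 = 780 s.
Altogether 16453 + 780 = 17233 s, i.e. 4.79 hours.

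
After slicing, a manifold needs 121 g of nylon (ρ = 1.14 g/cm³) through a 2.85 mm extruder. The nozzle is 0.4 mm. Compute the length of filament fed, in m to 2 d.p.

16.64 m

Volume = 121 g / 1.14 g·cm⁻³ = 106.1404 cm³ = 106140.4 mm³.
A = π r² = π × 1.425² = 6.3794 mm².
Length = 106140.4 / 6.3794 = 16637.99 mm = 16.64 m.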